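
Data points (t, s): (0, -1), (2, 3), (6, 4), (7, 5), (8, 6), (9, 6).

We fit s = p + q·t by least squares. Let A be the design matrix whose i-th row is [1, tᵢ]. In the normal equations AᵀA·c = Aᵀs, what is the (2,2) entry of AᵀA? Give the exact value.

234

Row 2 ↔ basis t, column 2 ↔ basis t, so (AᵀA)_{2,2} = Σᵢ (t)·(t) = (0)·(0) + (2)·(2) + (6)·(6) + (7)·(7) + (8)·(8) + (9)·(9) = 234.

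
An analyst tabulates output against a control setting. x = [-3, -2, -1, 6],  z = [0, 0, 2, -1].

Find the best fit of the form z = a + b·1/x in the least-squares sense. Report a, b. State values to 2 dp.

a = -0.80, b = -2.52

Sums needed: Σ1 = 4, Σ1/x = -5/3, Σ1/x·1/x = 25/18.
For Mᵀz: Σz = 1, Σ1/x·z = -13/6.
Eliminating b: (25/18)·(row 1) − (-5/3)·(row 2) gives (25/9)·a = (25/18)·1 − (-5/3)·(-13/6) = -20/9, so a = -4/5.
Then b = ((-13/6) − (-5/3)·(-4/5))/(25/18) = -63/25.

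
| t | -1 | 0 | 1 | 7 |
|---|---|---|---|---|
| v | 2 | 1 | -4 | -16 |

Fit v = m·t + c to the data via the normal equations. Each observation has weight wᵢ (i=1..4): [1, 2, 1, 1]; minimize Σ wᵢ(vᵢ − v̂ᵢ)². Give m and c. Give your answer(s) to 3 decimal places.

m = -2.320, c = 0.049

Sums needed: Σwᵢ·t·t = 51, Σwᵢ·t = 7, Σwᵢ·1 = 5.
And Σwᵢ·t·v = -118, Σwᵢ·v = -16.
AᵀWA·[m, c]ᵀ = AᵀWv becomes [[51, 7]; [7, 5]]·[m, c]ᵀ = [-118, -16]ᵀ.
Δ = 51·5 − 7² = 206.
m = ((-118)·5 − 7·(-16))/206 = -239/103; c = (51·(-16) − 7·(-118))/206 = 5/103.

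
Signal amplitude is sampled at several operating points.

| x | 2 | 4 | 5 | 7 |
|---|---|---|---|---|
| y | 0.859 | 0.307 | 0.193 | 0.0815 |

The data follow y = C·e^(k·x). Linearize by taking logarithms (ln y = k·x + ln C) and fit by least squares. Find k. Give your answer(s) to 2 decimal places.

Let Y = ln y. Fitting Y = k·x + ln C by least squares:
Σx = 18.0000, Σ(x)² = 94.0000, Σln y = -5.4851, Σx·ln y = -30.8030.
Equations: 94.0000·k + 18.0000·ln C = -30.8030;  18.0000·k + 4·ln C = -5.4851.
Solving (det = 52.0000): k = -0.47077, ln C = 0.74718.

k = -0.47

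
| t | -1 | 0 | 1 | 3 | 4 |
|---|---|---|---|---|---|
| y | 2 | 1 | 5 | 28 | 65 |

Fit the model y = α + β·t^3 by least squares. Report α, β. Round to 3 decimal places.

α = 2.517, β = 0.972

Entries of MᵀM: Σ1 = 5, Σt^3 = 91, Σt^3·t^3 = 4827.
Right-hand side: Σy = 101, Σt^3·y = 4919.
So MᵀM·[α, β]ᵀ = Mᵀy: [[5, 91]; [91, 4827]]·[α, β]ᵀ = [101, 4919]ᵀ.
det = 5·4827 − 91² = 15854.
α = (101·4827 − 91·4919)/15854 = 19949/7927; β = (5·4919 − 91·101)/15854 = 7702/7927.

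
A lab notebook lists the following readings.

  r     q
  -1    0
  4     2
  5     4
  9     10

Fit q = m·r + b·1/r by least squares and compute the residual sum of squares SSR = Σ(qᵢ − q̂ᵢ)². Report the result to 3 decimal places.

SSR = 4.731

Normal-equation sums: Σr·r = 123, Σr·1/r = 4, Σ1/r·1/r = 36121/32400.
And Σr·q = 118, Σ1/r·q = 217/90.
Normal equations: [[123, 4]; [4, 36121/32400]]·[m, b]ᵀ = [118, 217/90]ᵀ.
Δ = 123·(36121/32400) − 4² = 1308161/10800.
m = (118·(36121/32400) − 4·(217/90))/(1308161/10800) = 3949798/3924483; b = (123·(217/90) − 4·118)/(1308161/10800) = -1894680/1308161.
Residuals: -1734242/3924483, -6529216/3924483, -2914250/3924483, 1442736/1308161; SSR = 18566648/3924483.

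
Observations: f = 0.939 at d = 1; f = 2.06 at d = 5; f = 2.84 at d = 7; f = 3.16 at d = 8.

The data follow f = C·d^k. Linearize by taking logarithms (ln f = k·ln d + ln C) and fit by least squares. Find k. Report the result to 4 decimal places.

k = 0.5668

Let Y = ln f. Fitting Y = k·ln d + ln C by least squares:
Σln d = 5.6348, Σ(ln d)² = 10.7009, Σln f = 2.8541, Σln d·ln f = 5.5868.
Equations: 10.7009·k + 5.6348·ln C = 5.5868;  5.6348·k + 4·ln C = 2.8541.
Slope k = (n·Σln d·ln f − Σln d·Σln f)/(n·Σ(ln d)² − (Σln d)²) = (4·5.5868 − 5.6348·2.8541)/11.0529 = 0.56681; ln C = (Σln f − k·Σln d)/n = -0.08493.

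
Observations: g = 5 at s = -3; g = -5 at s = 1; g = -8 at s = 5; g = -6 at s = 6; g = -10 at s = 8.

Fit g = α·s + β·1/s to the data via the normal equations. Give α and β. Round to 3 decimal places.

With design matrix A, AᵀA = [[135, 5]; [5, 17201/14400]] and Aᵀg = [-176, -631/60]ᵀ.
Δ = 135·(17201/14400) − 5² = 43603/320.
α = ((-176)·(17201/14400) − 5·(-631/60))/(43603/320) = -2270176/1962135; β = (135·(-631/60) − 5·(-176))/(43603/320) = -172720/43603.

α = -1.157, β = -3.961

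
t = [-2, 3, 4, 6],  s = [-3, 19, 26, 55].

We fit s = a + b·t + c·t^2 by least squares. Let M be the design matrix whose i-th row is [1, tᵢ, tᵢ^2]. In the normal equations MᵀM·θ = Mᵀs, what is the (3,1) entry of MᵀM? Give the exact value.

Row 3 ↔ basis t^2, column 1 ↔ basis 1, so (MᵀM)_{3,1} = Σᵢ t^2 = (4)·(1) + (9)·(1) + (16)·(1) + (36)·(1) = 65.

65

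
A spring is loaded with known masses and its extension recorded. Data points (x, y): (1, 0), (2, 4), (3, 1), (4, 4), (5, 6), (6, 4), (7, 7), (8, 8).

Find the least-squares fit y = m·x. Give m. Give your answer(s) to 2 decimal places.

m = 0.95

Forming AᵀA = [[204]] and Aᵀy = [194]ᵀ gives AᵀA·[m]ᵀ = Aᵀy.
m = 194/204 = 0.95098.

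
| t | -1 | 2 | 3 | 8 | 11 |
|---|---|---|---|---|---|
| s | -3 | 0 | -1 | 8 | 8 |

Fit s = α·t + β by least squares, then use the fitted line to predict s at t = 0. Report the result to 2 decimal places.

ŝ = -2.38

Forming MᵀM = [[199, 23]; [23, 5]] and Mᵀs = [152, 12]ᵀ gives MᵀM·[α, β]ᵀ = Mᵀs.
det = 199·5 − 23² = 466.
α = (152·5 − 23·12)/466 = 242/233; β = (199·12 − 23·152)/466 = -554/233.
At t = 0: ŝ = (242/233)·(0) + (-554/233)·(1) = -554/233.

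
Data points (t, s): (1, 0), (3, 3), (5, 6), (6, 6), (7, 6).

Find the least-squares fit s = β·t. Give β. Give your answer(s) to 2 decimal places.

β = 0.98

Normal-equation sums: Σt·t = 120.
Moment sums: Σt·s = 117.
Hence β = 117 / 120 ≈ 0.975.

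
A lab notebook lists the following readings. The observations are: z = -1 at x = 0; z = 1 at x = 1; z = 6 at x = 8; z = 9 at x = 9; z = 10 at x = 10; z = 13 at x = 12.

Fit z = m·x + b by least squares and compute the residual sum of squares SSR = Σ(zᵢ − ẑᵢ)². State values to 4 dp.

Compute the Gram sums: Σx·x = 390, Σx = 40, Σ1 = 6.
Right-hand side: Σx·z = 386, Σz = 38.
AᵀA·[m, b]ᵀ = Aᵀz becomes [[390, 40]; [40, 6]]·[m, b]ᵀ = [386, 38]ᵀ.
Determinant 390·6 − 40² = 740.
m = (386·6 − 40·38)/740 = 199/185; b = (390·38 − 40·386)/740 = -31/37.
Residuals: -6/37, 141/185, -327/185, 29/185, 3/37, 172/185; SSR = 856/185.

SSR = 4.6270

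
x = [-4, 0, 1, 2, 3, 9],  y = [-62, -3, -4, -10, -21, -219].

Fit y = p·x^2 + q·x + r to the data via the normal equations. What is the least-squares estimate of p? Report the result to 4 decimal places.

Compute the Gram sums: Σx^2·x^2 = 6915, Σx^2·x = 701, Σx^2 = 111, Σx·x = 111, Σx = 11, Σ1 = 6.
Moment sums: Σx^2·y = -18964, Σx·y = -1810, Σy = -319.
So AᵀA·[p, q, r]ᵀ = Aᵀy: [[6915, 701, 111]; [701, 111, 11]; [111, 11, 6]]·[p, q, r]ᵀ = [-18964, -1810, -319]ᵀ.
Inverting the 3×3 Gram matrix, [p, q, r]ᵀ = [-57699/19408, 271223/97040, -159689/48520]ᵀ.

p = -2.9729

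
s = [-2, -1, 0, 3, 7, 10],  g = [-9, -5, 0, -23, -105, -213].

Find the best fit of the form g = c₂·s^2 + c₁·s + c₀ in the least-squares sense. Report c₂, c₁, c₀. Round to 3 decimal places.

With design matrix A, AᵀA = [[12499, 1361, 163]; [1361, 163, 17]; [163, 17, 6]] and Aᵀg = [-26693, -2911, -355]ᵀ.
Solving the 3×3 system (Gaussian elimination) gives c₂ = -362/175, c₁ = -179/455, c₀ = -4222/2275.

c₂ = -2.069, c₁ = -0.393, c₀ = -1.856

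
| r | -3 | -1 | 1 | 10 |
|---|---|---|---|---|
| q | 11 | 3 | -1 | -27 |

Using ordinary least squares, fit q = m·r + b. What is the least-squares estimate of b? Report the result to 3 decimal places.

b = 1.506

From the data, Σr·r = 111, Σr = 7, Σ1 = 4.
Right-hand side: Σr·q = -307, Σq = -14.
Eliminating b: 4·(row 1) − 7·(row 2) gives 395·m = 4·(-307) − 7·(-14) = -1130, so m = -226/79.
Then b = ((-14) − 7·(-226/79))/4 = 119/79.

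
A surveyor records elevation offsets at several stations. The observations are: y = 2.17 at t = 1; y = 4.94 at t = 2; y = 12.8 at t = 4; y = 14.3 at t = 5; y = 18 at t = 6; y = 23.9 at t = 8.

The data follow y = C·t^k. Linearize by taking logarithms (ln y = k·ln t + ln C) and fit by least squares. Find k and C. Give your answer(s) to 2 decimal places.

k = 1.17, C = 2.23

With ln yᵢ as the transformed response and ln tᵢ as the regressor:
Σln t = 7.5601, Σ(ln t)² = 12.5270, Σln y = 13.6460, Σln t·ln y = 20.7018.
Normal system: [[12.5270, 7.5601]; [7.5601, 6]]·[k, ln C]ᵀ = [20.7018, 13.6460]ᵀ.
Slope k = (n·Σln t·ln y − Σln t·Σln y)/(n·Σ(ln t)² − (Σln t)²) = (6·20.7018 − 7.5601·13.6460)/18.0074 = 1.16871; ln C = (Σln y − k·Σln t)/n = 0.80176, so C = exp(0.80176) = 2.22945.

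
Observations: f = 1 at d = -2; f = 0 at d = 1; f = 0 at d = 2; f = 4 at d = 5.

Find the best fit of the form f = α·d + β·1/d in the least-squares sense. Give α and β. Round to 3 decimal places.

α = 0.729, β = -1.700

With design matrix A, AᵀA = [[34, 4]; [4, 77/50]] and Aᵀf = [18, 3/10]ᵀ.
Δ = 34·(77/50) − 4² = 909/25.
α = (18·(77/50) − 4·(3/10))/(909/25) = 221/303; β = (34·(3/10) − 4·18)/(909/25) = -515/303.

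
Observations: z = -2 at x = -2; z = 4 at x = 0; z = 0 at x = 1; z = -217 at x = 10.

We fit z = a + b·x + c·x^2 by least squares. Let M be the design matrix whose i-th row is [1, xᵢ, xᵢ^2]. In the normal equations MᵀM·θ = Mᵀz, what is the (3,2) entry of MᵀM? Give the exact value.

Row 3 ↔ basis x^2, column 2 ↔ basis x, so (MᵀM)_{3,2} = Σᵢ (x^2)·(x) = (4)·(-2) + (0)·(0) + (1)·(1) + (100)·(10) = 993.

993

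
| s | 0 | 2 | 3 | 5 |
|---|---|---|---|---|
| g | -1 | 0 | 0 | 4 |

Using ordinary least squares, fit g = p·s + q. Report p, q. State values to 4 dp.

From the data, Σs·s = 38, Σs = 10, Σ1 = 4.
Right-hand side: Σs·g = 20, Σg = 3.
Normal equations: [[38, 10]; [10, 4]]·[p, q]ᵀ = [20, 3]ᵀ.
det = 38·4 − 10² = 52.
p = (20·4 − 10·3)/52 = 25/26; q = (38·3 − 10·20)/52 = -43/26.

p = 0.9615, q = -1.6538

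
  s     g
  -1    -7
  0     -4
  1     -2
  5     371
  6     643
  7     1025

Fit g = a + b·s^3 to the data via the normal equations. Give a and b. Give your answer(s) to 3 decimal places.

The normal system XᵀX·[a, b]ᵀ = Xᵀg is [[6, 684]; [684, 179932]]·[a, b]ᵀ = [2026, 536843]ᵀ.
det = 6·179932 − 684² = 611736.
a = (2026·179932 − 684·536843)/611736 = -664595/152934; b = (6·536843 − 684·2026)/611736 = 305879/101956.

a = -4.346, b = 3.000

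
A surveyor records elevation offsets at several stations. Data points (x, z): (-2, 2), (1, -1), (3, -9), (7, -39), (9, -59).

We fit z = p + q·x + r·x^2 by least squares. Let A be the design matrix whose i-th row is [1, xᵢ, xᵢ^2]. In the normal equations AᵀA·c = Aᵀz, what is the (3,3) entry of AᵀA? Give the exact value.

Row 3 ↔ basis x^2, column 3 ↔ basis x^2, so (AᵀA)_{3,3} = Σᵢ (x^2)·(x^2) = (4)·(4) + (1)·(1) + (9)·(9) + (49)·(49) + (81)·(81) = 9060.

9060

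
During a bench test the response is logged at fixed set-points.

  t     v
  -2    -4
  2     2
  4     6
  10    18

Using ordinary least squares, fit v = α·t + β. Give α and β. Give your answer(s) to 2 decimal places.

The normal equations are: 124·α + 14·β = 216;  14·α + 4·β = 22.
det = 124·4 − 14² = 300.
α = (216·4 − 14·22)/300 = 139/75; β = (124·22 − 14·216)/300 = -74/75.

α = 1.85, β = -0.99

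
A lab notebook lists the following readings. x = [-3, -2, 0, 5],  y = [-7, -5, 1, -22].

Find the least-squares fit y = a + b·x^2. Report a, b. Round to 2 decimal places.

Normal-equation sums: Σ1 = 4, Σx^2 = 38, Σx^2·x^2 = 722.
Right-hand side: Σy = -33, Σx^2·y = -633.
So AᵀA·[a, b]ᵀ = Aᵀy: [[4, 38]; [38, 722]]·[a, b]ᵀ = [-33, -633]ᵀ.
det = 4·722 − 38² = 1444.
a = ((-33)·722 − 38·(-633))/1444 = 3/19; b = (4·(-633) − 38·(-33))/1444 = -639/722.

a = 0.16, b = -0.89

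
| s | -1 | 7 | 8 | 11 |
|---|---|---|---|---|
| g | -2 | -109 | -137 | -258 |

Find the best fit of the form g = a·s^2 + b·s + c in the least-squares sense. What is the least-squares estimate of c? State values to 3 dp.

c = -1.002

Entries of AᵀA: Σs^2·s^2 = 21139, Σs^2·s = 2185, Σs^2 = 235, Σs·s = 235, Σs = 25, Σ1 = 4.
And Σs^2·g = -45329, Σs·g = -4695, Σg = -506.
Inverting the 3×3 Gram matrix, [a, b, c]ᵀ = [-8731/4296, -1397/1432, -538/537]ᵀ.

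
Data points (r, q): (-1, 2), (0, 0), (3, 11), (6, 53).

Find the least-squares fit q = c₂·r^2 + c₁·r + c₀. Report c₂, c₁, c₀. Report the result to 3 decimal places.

Compute the Gram sums: Σr^2·r^2 = 1378, Σr^2·r = 242, Σr^2 = 46, Σr·r = 46, Σr = 8, Σ1 = 4.
For Mᵀq: Σr^2·q = 2009, Σr·q = 349, Σq = 66.
Row-reducing yields c₂ = 5/3, c₁ = -11/10, c₀ = -7/15.

c₂ = 1.667, c₁ = -1.100, c₀ = -0.467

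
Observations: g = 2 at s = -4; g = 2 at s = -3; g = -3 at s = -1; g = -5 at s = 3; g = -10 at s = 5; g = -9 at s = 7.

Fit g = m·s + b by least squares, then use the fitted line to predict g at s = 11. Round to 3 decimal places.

From the data, Σs·s = 109, Σs = 7, Σ1 = 6.
And Σs·g = -139, Σg = -23.
XᵀX·[m, b]ᵀ = Xᵀg becomes [[109, 7]; [7, 6]]·[m, b]ᵀ = [-139, -23]ᵀ.
Eliminating b: 6·(row 1) − 7·(row 2) gives 605·m = 6·(-139) − 7·(-23) = -673, so m = -673/605.
Then b = ((-23) − 7·(-673/605))/6 = -1534/605.
At s = 11: ĝ = (-673/605)·(11) + (-1534/605)·(1) = -8937/605.

ĝ = -14.772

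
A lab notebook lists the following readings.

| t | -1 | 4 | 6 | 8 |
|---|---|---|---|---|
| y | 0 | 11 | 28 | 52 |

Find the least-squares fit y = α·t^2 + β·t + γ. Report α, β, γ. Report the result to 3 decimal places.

α = 0.893, β = -0.472, γ = -1.370

Forming XᵀX = [[5649, 791, 117]; [791, 117, 17]; [117, 17, 4]] and Xᵀy = [4512, 628, 91]ᵀ gives XᵀX·[α, β, γ]ᵀ = Xᵀy.
Row-reducing yields α = 23863/26716, β = -12615/26716, γ = -18295/13358.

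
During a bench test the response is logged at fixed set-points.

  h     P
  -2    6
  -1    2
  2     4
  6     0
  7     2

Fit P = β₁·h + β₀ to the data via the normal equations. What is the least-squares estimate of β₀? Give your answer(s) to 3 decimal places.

β₀ = 3.742

From the data, Σh·h = 94, Σh = 12, Σ1 = 5.
Right-hand side: Σh·P = 8, ΣP = 14.
det = 94·5 − 12² = 326.
β₁ = (8·5 − 12·14)/326 = -64/163; β₀ = (94·14 − 12·8)/326 = 610/163.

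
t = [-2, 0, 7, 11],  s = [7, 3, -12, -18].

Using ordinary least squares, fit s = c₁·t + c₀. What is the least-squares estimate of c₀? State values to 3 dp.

Normal-equation sums: Σt·t = 174, Σt = 16, Σ1 = 4.
For Xᵀs: Σt·s = -296, Σs = -20.
Determinant 174·4 − 16² = 440.
c₁ = ((-296)·4 − 16·(-20))/440 = -108/55; c₀ = (174·(-20) − 16·(-296))/440 = 157/55.

c₀ = 2.855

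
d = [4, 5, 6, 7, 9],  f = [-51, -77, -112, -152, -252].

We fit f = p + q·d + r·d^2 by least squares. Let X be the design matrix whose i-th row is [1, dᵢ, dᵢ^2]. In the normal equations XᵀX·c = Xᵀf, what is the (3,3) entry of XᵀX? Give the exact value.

11139

Row 3 ↔ basis d^2, column 3 ↔ basis d^2, so (XᵀX)_{3,3} = Σᵢ (d^2)·(d^2) = (16)·(16) + (25)·(25) + (36)·(36) + (49)·(49) + (81)·(81) = 11139.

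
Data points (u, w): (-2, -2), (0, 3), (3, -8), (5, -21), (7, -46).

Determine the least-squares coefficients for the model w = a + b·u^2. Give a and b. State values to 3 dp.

a = 2.191, b = -0.977

The normal system AᵀA·[a, b]ᵀ = Aᵀw is [[5, 87]; [87, 3123]]·[a, b]ᵀ = [-74, -2859]ᵀ.
det = 5·3123 − 87² = 8046.
a = ((-74)·3123 − 87·(-2859))/8046 = 653/298; b = (5·(-2859) − 87·(-74))/8046 = -291/298.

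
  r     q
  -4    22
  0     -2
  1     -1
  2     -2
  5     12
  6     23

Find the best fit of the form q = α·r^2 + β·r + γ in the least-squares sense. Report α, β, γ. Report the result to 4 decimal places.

With design matrix A, AᵀA = [[2194, 286, 82]; [286, 82, 10]; [82, 10, 6]] and Aᵀq = [1471, 105, 52]ᵀ.
Solving the 3×3 system (Gaussian elimination) gives α = 5029/5124, β = -10057/5124, γ = -90/61.

α = 0.9815, β = -1.9627, γ = -1.4754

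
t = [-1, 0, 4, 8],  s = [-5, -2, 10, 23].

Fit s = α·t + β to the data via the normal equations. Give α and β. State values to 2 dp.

α = 3.10, β = -2.03

Entries of MᵀM: Σt·t = 81, Σt = 11, Σ1 = 4.
Moment sums: Σt·s = 229, Σs = 26.
Normal equations: [[81, 11]; [11, 4]]·[α, β]ᵀ = [229, 26]ᵀ.
Eliminating β: 4·(row 1) − 11·(row 2) gives 203·α = 4·229 − 11·26 = 630, so α = 90/29.
Then β = (26 − 11·(90/29))/4 = -59/29.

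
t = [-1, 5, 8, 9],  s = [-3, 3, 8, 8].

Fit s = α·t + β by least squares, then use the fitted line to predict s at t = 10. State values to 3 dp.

ŝ = 9.473

Forming AᵀA = [[171, 21]; [21, 4]] and Aᵀs = [154, 16]ᵀ gives AᵀA·[α, β]ᵀ = Aᵀs.
Eliminating β: 4·(row 1) − 21·(row 2) gives 243·α = 4·154 − 21·16 = 280, so α = 280/243.
Then β = (16 − 21·(280/243))/4 = -166/81.
At t = 10: ŝ = (280/243)·(10) + (-166/81)·(1) = 2302/243.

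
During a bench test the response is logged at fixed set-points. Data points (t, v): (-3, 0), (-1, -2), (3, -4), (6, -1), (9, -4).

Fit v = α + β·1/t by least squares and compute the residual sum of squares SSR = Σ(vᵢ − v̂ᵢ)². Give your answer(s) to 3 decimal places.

SSR = 10.770

Setting ∂/∂α … = 0 gives: 5·α + (-13/18)·β = -11;  (-13/18)·α + (409/324)·β = 1/18.
Determinant 5·(409/324) − (-13/18)² = 469/81.
α = ((-11)·(409/324) − (-13/18)·(1/18))/(469/81) = -2243/938; β = (5·(1/18) − (-13/18)·(-11))/(469/81) = -621/469.
Residuals: 1829/938, -125/134, -1095/938, 108/67, -1371/938; SSR = 5051/469.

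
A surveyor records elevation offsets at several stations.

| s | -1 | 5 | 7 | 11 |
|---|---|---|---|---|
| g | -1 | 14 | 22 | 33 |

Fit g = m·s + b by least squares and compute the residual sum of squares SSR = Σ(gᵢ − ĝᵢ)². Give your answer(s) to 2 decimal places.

SSR = 3.39

Setting ∂/∂m … = 0 gives: 196·m + 22·b = 588;  22·m + 4·b = 68.
Determinant 196·4 − 22² = 300.
m = (588·4 − 22·68)/300 = 214/75; b = (196·68 − 22·588)/300 = 98/75.
Residuals: 41/75, -118/75, 18/25, 23/75; SSR = 254/75.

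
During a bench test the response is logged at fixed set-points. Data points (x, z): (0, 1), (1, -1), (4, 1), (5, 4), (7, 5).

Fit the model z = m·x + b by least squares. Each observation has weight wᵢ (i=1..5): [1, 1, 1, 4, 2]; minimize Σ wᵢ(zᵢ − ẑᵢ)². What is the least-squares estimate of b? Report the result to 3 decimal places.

Sums needed: Σwᵢ·x·x = 215, Σwᵢ·x = 39, Σwᵢ·1 = 9.
Moment sums: Σwᵢ·x·z = 153, Σwᵢ·z = 27.
Normal equations: [[215, 39]; [39, 9]]·[m, b]ᵀ = [153, 27]ᵀ.
Eliminating b: 9·(row 1) − 39·(row 2) gives 414·m = 9·153 − 39·27 = 324, so m = 18/23.
Then b = (27 − 39·(18/23))/9 = -9/23.

b = -0.391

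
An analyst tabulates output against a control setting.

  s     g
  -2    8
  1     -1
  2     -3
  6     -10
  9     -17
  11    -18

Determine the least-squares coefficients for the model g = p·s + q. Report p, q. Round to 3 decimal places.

Sums needed: Σs·s = 247, Σs = 27, Σ1 = 6.
Right-hand side: Σs·g = -434, Σg = -41.
Eliminating q: 6·(row 1) − 27·(row 2) gives 753·p = 6·(-434) − 27·(-41) = -1497, so p = -499/251.
Then q = ((-41) − 27·(-499/251))/6 = 1591/753.

p = -1.988, q = 2.113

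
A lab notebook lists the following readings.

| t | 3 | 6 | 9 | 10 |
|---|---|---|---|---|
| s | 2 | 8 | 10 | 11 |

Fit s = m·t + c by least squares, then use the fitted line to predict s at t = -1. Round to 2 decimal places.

ŝ = -2.12

Setting ∂/∂m … = 0 gives: 226·m + 28·c = 254;  28·m + 4·c = 31.
(Σt·t = 226, Σt = 28, Σ1 = 4, Σt·s = 254, Σs = 31.)
Eliminating c: 4·(row 1) − 28·(row 2) gives 120·m = 4·254 − 28·31 = 148, so m = 37/30.
Then c = (31 − 28·(37/30))/4 = -53/60.
At t = -1: ŝ = (37/30)·(-1) + (-53/60)·(1) = -127/60.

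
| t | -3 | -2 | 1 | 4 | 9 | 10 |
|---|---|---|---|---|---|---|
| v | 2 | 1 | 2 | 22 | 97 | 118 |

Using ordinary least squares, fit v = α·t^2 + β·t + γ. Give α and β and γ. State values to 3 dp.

Normal-equation sums: Σt^2·t^2 = 16915, Σt^2·t = 1759, Σt^2 = 211, Σt·t = 211, Σt = 19, Σ1 = 6.
And Σt^2·v = 20033, Σt·v = 2135, Σv = 242.
So AᵀA·[α, β, γ]ᵀ = Aᵀv: [[16915, 1759, 211]; [1759, 211, 19]; [211, 19, 6]]·[α, β, γ]ᵀ = [20033, 2135, 242]ᵀ.
Solving the 3×3 system (Gaussian elimination) gives α = 49003/48444, β = 38723/22020, γ = -16306/20185.

α = 1.012, β = 1.759, γ = -0.808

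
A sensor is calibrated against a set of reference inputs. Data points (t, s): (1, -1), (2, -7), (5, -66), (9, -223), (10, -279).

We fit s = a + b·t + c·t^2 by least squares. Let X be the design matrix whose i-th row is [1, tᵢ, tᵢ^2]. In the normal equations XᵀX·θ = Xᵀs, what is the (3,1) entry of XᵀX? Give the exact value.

211

Row 3 ↔ basis t^2, column 1 ↔ basis 1, so (XᵀX)_{3,1} = Σᵢ t^2 = (1)·(1) + (4)·(1) + (25)·(1) + (81)·(1) + (100)·(1) = 211.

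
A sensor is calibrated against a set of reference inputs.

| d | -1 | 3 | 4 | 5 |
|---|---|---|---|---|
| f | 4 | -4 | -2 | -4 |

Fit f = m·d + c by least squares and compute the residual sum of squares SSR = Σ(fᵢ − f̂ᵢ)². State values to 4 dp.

SSR = 6.5542

The normal system MᵀM·[m, c]ᵀ = Mᵀf is [[51, 11]; [11, 4]]·[m, c]ᵀ = [-44, -6]ᵀ.
Determinant 51·4 − 11² = 83.
m = ((-44)·4 − 11·(-6))/83 = -110/83; c = (51·(-6) − 11·(-44))/83 = 178/83.
Residuals: 44/83, -180/83, 96/83, 40/83; SSR = 544/83.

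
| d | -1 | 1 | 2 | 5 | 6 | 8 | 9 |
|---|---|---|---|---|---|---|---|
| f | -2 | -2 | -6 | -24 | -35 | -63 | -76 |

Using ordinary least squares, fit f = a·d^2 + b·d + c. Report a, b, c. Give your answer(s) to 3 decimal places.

From the data, Σd^2·d^2 = 12596, Σd^2·d = 1590, Σd^2 = 212, Σd·d = 212, Σd = 30, Σ1 = 7.
Moment sums: Σd^2·f = -12076, Σd·f = -1530, Σf = -208.
Inverting the 3×3 Gram matrix, [a, b, c]ᵀ = [-81883/89009, -12480/89009, -111468/89009]ᵀ.

a = -0.920, b = -0.140, c = -1.252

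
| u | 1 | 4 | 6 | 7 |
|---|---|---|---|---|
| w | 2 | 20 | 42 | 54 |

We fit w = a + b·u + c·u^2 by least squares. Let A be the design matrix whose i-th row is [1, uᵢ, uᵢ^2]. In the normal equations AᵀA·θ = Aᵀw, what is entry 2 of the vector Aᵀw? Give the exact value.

712

Entry 2 ↔ basis u, so (Aᵀw)_{2} = Σᵢ (u)·wᵢ = (1)·(2) + (4)·(20) + (6)·(42) + (7)·(54) = 712.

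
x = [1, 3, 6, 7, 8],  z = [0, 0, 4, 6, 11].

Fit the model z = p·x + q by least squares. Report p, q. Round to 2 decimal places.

p = 1.44, q = -3.01

Sums needed: Σx·x = 159, Σx = 25, Σ1 = 5.
And Σx·z = 154, Σz = 21.
So AᵀA·[p, q]ᵀ = Aᵀz: [[159, 25]; [25, 5]]·[p, q]ᵀ = [154, 21]ᵀ.
Determinant 159·5 − 25² = 170.
p = (154·5 − 25·21)/170 = 49/34; q = (159·21 − 25·154)/170 = -511/170.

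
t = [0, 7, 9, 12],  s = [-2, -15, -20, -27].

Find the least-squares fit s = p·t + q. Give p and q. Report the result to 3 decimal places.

p = -2.064, q = -1.551

Forming AᵀA = [[274, 28]; [28, 4]] and Aᵀs = [-609, -64]ᵀ gives AᵀA·[p, q]ᵀ = Aᵀs.
Eliminating q: 4·(row 1) − 28·(row 2) gives 312·p = 4·(-609) − 28·(-64) = -644, so p = -161/78.
Then q = ((-64) − 28·(-161/78))/4 = -121/78.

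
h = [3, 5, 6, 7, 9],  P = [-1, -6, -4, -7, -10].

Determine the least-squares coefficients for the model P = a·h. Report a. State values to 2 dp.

Forming MᵀM = [[200]] and MᵀP = [-196]ᵀ gives MᵀM·[a]ᵀ = MᵀP.
Hence a = -196 / 200 ≈ -0.98.

a = -0.98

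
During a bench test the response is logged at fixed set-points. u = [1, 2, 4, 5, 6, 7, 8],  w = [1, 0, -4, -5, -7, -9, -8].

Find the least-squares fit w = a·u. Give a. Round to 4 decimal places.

Entries of XᵀX: Σu·u = 195.
And Σu·w = -209.
Normal equations: [[195]]·[a]ᵀ = [-209]ᵀ.
Hence a = -209 / 195 ≈ -1.07179.

a = -1.0718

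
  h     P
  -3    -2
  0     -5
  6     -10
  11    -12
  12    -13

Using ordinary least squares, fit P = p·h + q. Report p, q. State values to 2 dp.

p = -0.71, q = -4.72

The normal equations are: 310·p + 26·q = -342;  26·p + 5·q = -42.
(Σh·h = 310, Σh = 26, Σ1 = 5, Σh·P = -342, ΣP = -42.)
Δ = 310·5 − 26² = 874.
p = ((-342)·5 − 26·(-42))/874 = -309/437; q = (310·(-42) − 26·(-342))/874 = -2064/437.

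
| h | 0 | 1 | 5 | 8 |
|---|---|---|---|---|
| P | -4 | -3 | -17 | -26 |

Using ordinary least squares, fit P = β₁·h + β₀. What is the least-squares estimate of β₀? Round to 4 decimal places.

β₀ = -2.1707

Entries of MᵀM: Σh·h = 90, Σh = 14, Σ1 = 4.
Moment sums: Σh·P = -296, ΣP = -50.
det = 90·4 − 14² = 164.
β₁ = ((-296)·4 − 14·(-50))/164 = -121/41; β₀ = (90·(-50) − 14·(-296))/164 = -89/41.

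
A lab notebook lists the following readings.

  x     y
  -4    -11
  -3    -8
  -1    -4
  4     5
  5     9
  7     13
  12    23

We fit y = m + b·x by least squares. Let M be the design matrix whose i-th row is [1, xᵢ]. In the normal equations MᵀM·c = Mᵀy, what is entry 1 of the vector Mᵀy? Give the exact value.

Entry 1 ↔ basis 1, so (Mᵀy)_{1} = Σᵢ yᵢ = (1)·(-11) + (1)·(-8) + (1)·(-4) + (1)·(5) + (1)·(9) + (1)·(13) + (1)·(23) = 27.

27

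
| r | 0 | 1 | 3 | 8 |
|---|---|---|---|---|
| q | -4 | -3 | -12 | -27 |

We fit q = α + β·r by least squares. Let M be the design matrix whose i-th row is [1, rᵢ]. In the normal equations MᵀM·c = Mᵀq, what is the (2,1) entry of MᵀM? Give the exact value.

12

Row 2 ↔ basis r, column 1 ↔ basis 1, so (MᵀM)_{2,1} = Σᵢ r = (0)·(1) + (1)·(1) + (3)·(1) + (8)·(1) = 12.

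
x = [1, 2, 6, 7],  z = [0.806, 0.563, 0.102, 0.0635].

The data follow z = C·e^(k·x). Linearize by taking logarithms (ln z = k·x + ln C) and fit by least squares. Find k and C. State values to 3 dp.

k = -0.425, C = 1.273

Let Y = ln z. Fitting Y = k·x + ln C by least squares:
Over the data: Σx = 16.0000, Σ(x)² = 90.0000, Σln z = -5.8296, Σx·ln z = -34.3583.
Normal system: [[90.0000, 16.0000]; [16.0000, 4]]·[k, ln C]ᵀ = [-34.3583, -5.8296]ᵀ.
Δ = 90.0000·4 − (16.0000)² = 104.0000; k = (-34.3583·4 − 16.0000·-5.8296)/104.0000 = -0.42461, ln C = (90.0000·-5.8296 − 16.0000·-34.3583)/104.0000 = 0.24101, so C = exp(0.24101) = 1.27254.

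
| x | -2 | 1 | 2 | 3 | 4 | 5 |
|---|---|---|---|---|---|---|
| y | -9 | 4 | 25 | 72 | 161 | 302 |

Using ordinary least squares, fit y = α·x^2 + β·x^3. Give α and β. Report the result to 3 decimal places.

AᵀA·[α, β]ᵀ = Aᵀy reads: 995·α + 4393·β = 10842;  4393·α + 20579·β = 50274.
(Σx^2·x^2 = 995, Σx^2·x^3 = 4393, Σx^3·x^3 = 20579, Σx^2·y = 10842, Σx^3·y = 50274.)
Eliminating β: 20579·(row 1) − 4393·(row 2) gives 1177656·α = 20579·10842 − 4393·50274 = 2263836, so α = 188653/98138.
Then β = (50274 − 4393·(188653/98138))/20579 = 199477/98138.

α = 1.922, β = 2.033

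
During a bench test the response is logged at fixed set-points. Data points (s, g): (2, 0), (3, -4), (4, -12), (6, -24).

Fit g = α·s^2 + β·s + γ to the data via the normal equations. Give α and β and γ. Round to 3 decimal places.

Setting ∂/∂α … = 0 gives: 1649·α + 315·β + 65·γ = -1092;  315·α + 65·β + 15·γ = -204;  65·α + 15·β + 4·γ = -40.
(Σs^2·s^2 = 1649, Σs^2·s = 315, Σs^2 = 65, Σs·s = 65, Σs = 15, Σ1 = 4, Σs^2·g = -1092, Σs·g = -204, Σg = -40.)
Inverting the 3×3 Gram matrix, [α, β, γ]ᵀ = [-2/11, -258/55, 116/11]ᵀ.

α = -0.182, β = -4.691, γ = 10.545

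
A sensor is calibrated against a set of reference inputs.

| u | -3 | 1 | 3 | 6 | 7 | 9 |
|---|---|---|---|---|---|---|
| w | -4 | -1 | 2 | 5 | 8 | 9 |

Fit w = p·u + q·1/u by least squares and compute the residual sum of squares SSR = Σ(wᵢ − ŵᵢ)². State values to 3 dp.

SSR = 4.350

Sums needed: Σu·u = 185, Σu·1/u = 6, Σ1/u·1/u = 20365/15876.
For Xᵀw: Σu·w = 184, Σ1/u·w = 167/42.
Normal equations: [[185, 6]; [6, 20365/15876]]·[p, q]ᵀ = [184, 167/42]ᵀ.
Eliminating q: (20365/15876)·(row 1) − 6·(row 2) gives (3195989/15876)·p = (20365/15876)·184 − 6·(167/42) = 842101/3969, so p = 3368404/3195989.
Then q = ((167/42) − 6·(3368404/3195989))/(20365/15876) = -5848794/3195989.
Residuals: -4628342/3195989, -715599/3195989, -1763636/3195989, -3255680/3195989, 25914/29321, -901869/3195989; SSR = 13903482/3195989.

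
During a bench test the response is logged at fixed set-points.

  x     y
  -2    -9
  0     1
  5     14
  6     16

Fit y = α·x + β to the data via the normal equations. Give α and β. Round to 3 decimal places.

Entries of MᵀM: Σx·x = 65, Σx = 9, Σ1 = 4.
And Σx·y = 184, Σy = 22.
Eliminating β: 4·(row 1) − 9·(row 2) gives 179·α = 4·184 − 9·22 = 538, so α = 538/179.
Then β = (22 − 9·(538/179))/4 = -226/179.

α = 3.006, β = -1.263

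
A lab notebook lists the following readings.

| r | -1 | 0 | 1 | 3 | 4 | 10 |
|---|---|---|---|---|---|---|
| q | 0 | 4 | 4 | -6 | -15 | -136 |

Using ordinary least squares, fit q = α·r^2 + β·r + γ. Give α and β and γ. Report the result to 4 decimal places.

MᵀM·[α, β, γ]ᵀ = Mᵀq reads: 10339·α + 1091·β + 127·γ = -13890;  1091·α + 127·β + 17·γ = -1434;  127·α + 17·β + 6·γ = -149.
Row-reducing yields α = -106549/68536, β = 108559/68536, γ = 9451/2636.

α = -1.5546, β = 1.5840, γ = 3.5854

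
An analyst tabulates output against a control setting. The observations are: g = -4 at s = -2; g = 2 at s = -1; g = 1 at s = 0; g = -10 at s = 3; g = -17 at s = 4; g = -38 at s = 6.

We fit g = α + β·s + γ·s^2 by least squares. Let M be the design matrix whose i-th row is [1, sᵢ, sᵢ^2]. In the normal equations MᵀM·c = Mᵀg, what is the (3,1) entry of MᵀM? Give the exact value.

Row 3 ↔ basis s^2, column 1 ↔ basis 1, so (MᵀM)_{3,1} = Σᵢ s^2 = (4)·(1) + (1)·(1) + (0)·(1) + (9)·(1) + (16)·(1) + (36)·(1) = 66.

66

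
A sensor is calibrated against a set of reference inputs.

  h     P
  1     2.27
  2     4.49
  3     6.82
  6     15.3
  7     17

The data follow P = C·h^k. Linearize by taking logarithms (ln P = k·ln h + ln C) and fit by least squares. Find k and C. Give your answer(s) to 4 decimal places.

k = 1.0549, C = 2.2120

Linearized form: ln P = k·ln h + ln C. From the 5 transformed points,
Over the data: Σln h = 5.5294, Σ(ln h)² = 8.6844, Σln P = 9.8026, Σln h·ln P = 13.5510.
Normal system: [[8.6844, 5.5294]; [5.5294, 5]]·[k, ln C]ᵀ = [13.5510, 9.8026]ᵀ.
Solving (det = 12.8473): k = 1.05490, ln C = 0.79391, so C = exp(0.79391) = 2.21204.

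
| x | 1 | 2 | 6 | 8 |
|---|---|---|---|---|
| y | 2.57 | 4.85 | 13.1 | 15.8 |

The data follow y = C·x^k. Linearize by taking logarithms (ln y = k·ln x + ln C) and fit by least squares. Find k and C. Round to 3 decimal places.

Taking logs, ln y = k·ln x + ln C, so regress ln y on ln x.
Over the data: Σln x = 4.5643, Σ(ln x)² = 8.0149, Σln y = 7.8555, Σln x·ln y = 11.4432.
Normal system: [[8.0149, 4.5643]; [4.5643, 4]]·[k, ln C]ᵀ = [11.4432, 7.8555]ᵀ.
Δ = 8.0149·4 − (4.5643)² = 11.2265; k = (11.4432·4 − 4.5643·7.8555)/11.2265 = 0.88342, ln C = (8.0149·7.8555 − 4.5643·11.4432)/11.2265 = 0.95581, so C = exp(0.95581) = 2.60078.

k = 0.883, C = 2.601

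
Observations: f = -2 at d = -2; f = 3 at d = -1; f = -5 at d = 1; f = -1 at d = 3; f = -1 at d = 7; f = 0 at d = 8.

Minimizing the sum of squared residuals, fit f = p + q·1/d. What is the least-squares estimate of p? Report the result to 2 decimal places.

p = -0.95

Entries of MᵀM: Σ1 = 6, Σ1/d = 17/168, Σ1/d·1/d = 67657/28224.
For Mᵀf: Σf = -6, Σ1/d·f = -157/21.
MᵀM·[p, q]ᵀ = Mᵀf becomes [[6, 17/168]; [17/168, 67657/28224]]·[p, q]ᵀ = [-6, -157/21]ᵀ.
Eliminating q: (67657/28224)·(row 1) − (17/168)·(row 2) gives (405653/28224)·p = (67657/28224)·(-6) − (17/168)·(-157/21) = -192295/14112, so p = -384590/405653.
Then q = ((-157/21) − (17/168)·(-384590/405653))/(67657/28224) = -1248912/405653.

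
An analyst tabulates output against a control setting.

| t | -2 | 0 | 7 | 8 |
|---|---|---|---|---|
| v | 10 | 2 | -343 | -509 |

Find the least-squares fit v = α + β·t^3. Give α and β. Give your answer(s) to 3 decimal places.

Compute the Gram sums: Σ1 = 4, Σt^3 = 847, Σt^3·t^3 = 379857.
Moment sums: Σv = -840, Σt^3·v = -378337.
Normal equations: [[4, 847]; [847, 379857]]·[α, β]ᵀ = [-840, -378337]ᵀ.
Δ = 4·379857 − 847² = 802019.
α = ((-840)·379857 − 847·(-378337))/802019 = 1371559/802019; β = (4·(-378337) − 847·(-840))/802019 = -801868/802019.

α = 1.710, β = -1.000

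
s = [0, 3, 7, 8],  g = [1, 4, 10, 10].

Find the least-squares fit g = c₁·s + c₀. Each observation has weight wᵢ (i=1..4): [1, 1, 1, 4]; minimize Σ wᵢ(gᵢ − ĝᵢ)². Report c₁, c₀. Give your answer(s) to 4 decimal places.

With design matrix X, XᵀWX = [[314, 42]; [42, 7]] and XᵀWg = [402, 55]ᵀ.
Δ = 314·7 − 42² = 434.
c₁ = (402·7 − 42·55)/434 = 36/31; c₀ = (314·55 − 42·402)/434 = 193/217.

c₁ = 1.1613, c₀ = 0.8894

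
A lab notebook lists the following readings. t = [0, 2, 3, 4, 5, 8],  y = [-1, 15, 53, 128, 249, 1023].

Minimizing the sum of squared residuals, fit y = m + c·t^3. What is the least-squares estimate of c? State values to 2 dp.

MᵀM·[m, c]ᵀ = Mᵀy reads: 6·m + 736·c = 1467;  736·m + 282658·c = 564644.
(Σ1 = 6, Σt^3 = 736, Σt^3·t^3 = 282658, Σy = 1467, Σt^3·y = 564644.)
Determinant 6·282658 − 736² = 1154252.
m = (1467·282658 − 736·564644)/1154252 = -41759/52466; c = (6·564644 − 736·1467)/1154252 = 52458/26233.

c = 2.00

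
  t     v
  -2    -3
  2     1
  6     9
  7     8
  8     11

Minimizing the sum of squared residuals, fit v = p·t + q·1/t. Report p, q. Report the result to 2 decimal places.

Normal-equation sums: Σt·t = 157, Σt·1/t = 5, Σ1/t·1/t = 15913/28224.
Right-hand side: Σt·v = 206, Σ1/t·v = 337/56.
Eliminating q: (15913/28224)·(row 1) − 5·(row 2) gives (1792741/28224)·p = (15913/28224)·206 − 5·(337/56) = 1214419/14112, so p = 2428838/1792741.
Then q = ((337/56) − 5·(2428838/1792741))/(15913/28224) = -2404584/1792741.

p = 1.35, q = -1.34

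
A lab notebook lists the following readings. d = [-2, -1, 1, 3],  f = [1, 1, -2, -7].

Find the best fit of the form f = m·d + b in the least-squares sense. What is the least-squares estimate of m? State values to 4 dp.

The normal system AᵀA·[m, b]ᵀ = Aᵀf is [[15, 1]; [1, 4]]·[m, b]ᵀ = [-26, -7]ᵀ.
Δ = 15·4 − 1² = 59.
m = ((-26)·4 − 1·(-7))/59 = -97/59; b = (15·(-7) − 1·(-26))/59 = -79/59.

m = -1.6441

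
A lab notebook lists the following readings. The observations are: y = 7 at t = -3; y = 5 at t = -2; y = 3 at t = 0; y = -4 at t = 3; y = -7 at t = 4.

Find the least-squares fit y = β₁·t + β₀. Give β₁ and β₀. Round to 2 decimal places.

Sums needed: Σt·t = 38, Σt = 2, Σ1 = 5.
Right-hand side: Σt·y = -71, Σy = 4.
MᵀM·[β₁, β₀]ᵀ = Mᵀy becomes [[38, 2]; [2, 5]]·[β₁, β₀]ᵀ = [-71, 4]ᵀ.
Eliminating β₀: 5·(row 1) − 2·(row 2) gives 186·β₁ = 5·(-71) − 2·4 = -363, so β₁ = -121/62.
Then β₀ = (4 − 2·(-121/62))/5 = 49/31.

β₁ = -1.95, β₀ = 1.58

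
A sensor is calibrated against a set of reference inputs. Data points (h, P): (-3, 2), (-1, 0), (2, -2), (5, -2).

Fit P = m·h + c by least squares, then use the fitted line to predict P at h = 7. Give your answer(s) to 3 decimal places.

P̂ = -3.646

Sums needed: Σh·h = 39, Σh = 3, Σ1 = 4.
Moment sums: Σh·P = -20, ΣP = -2.
Normal equations: [[39, 3]; [3, 4]]·[m, c]ᵀ = [-20, -2]ᵀ.
Determinant 39·4 − 3² = 147.
m = ((-20)·4 − 3·(-2))/147 = -74/147; c = (39·(-2) − 3·(-20))/147 = -6/49.
At h = 7: P̂ = (-74/147)·(7) + (-6/49)·(1) = -536/147.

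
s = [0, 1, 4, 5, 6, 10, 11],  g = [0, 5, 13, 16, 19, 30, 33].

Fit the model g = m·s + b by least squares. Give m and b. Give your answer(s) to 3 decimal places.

m = 2.909, b = 1.196

MᵀM·[m, b]ᵀ = Mᵀg reads: 299·m + 37·b = 914;  37·m + 7·b = 116.
(Σs·s = 299, Σs = 37, Σ1 = 7, Σs·g = 914, Σg = 116.)
Eliminating b: 7·(row 1) − 37·(row 2) gives 724·m = 7·914 − 37·116 = 2106, so m = 1053/362.
Then b = (116 − 37·(1053/362))/7 = 433/362.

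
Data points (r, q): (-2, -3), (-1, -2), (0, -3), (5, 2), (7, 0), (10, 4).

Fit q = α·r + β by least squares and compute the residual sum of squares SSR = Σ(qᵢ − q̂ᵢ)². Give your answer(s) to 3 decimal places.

Sums needed: Σr·r = 179, Σr = 19, Σ1 = 6.
For Aᵀq: Σr·q = 58, Σq = -2.
AᵀA·[α, β]ᵀ = Aᵀq becomes [[179, 19]; [19, 6]]·[α, β]ᵀ = [58, -2]ᵀ.
Determinant 179·6 − 19² = 713.
α = (58·6 − 19·(-2))/713 = 386/713; β = (179·(-2) − 19·58)/713 = -1460/713.
Residuals: 3/23, 420/713, -679/713, 956/713, -54/31, 452/713; SSR = 4638/713.

SSR = 6.505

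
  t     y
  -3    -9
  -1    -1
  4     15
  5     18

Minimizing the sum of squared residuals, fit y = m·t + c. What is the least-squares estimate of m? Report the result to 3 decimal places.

Entries of XᵀX: Σt·t = 51, Σt = 5, Σ1 = 4.
For Xᵀy: Σt·y = 178, Σy = 23.
XᵀX·[m, c]ᵀ = Xᵀy becomes [[51, 5]; [5, 4]]·[m, c]ᵀ = [178, 23]ᵀ.
Eliminating c: 4·(row 1) − 5·(row 2) gives 179·m = 4·178 − 5·23 = 597, so m = 597/179.
Then c = (23 − 5·(597/179))/4 = 283/179.

m = 3.335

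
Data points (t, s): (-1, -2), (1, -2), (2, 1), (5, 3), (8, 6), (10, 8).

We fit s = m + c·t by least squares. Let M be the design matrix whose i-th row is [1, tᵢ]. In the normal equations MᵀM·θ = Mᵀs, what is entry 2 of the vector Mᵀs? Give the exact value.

145

Entry 2 ↔ basis t, so (Mᵀs)_{2} = Σᵢ (t)·sᵢ = (-1)·(-2) + (1)·(-2) + (2)·(1) + (5)·(3) + (8)·(6) + (10)·(8) = 145.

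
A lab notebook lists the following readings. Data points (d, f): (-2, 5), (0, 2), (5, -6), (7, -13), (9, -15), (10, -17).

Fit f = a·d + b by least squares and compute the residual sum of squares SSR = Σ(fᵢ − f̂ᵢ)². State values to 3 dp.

Setting ∂/∂a … = 0 gives: 259·a + 29·b = -436;  29·a + 6·b = -44.
Δ = 259·6 − 29² = 713.
a = ((-436)·6 − 29·(-44))/713 = -1340/713; b = (259·(-44) − 29·(-436))/713 = 1248/713.
Residuals: -363/713, 178/713, 1174/713, -1137/713, 117/713, 1/23; SSR = 3996/713.

SSR = 5.604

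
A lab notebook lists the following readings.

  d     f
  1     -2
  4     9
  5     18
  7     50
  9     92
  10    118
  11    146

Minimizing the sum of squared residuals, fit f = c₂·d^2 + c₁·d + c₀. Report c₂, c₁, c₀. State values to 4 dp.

c₂ = 1.5843, c₁ = -4.1040, c₀ = 0.1777

Compute the Gram sums: Σd^2·d^2 = 34485, Σd^2·d = 3593, Σd^2 = 393, Σd·d = 393, Σd = 47, Σ1 = 7.
Right-hand side: Σd^2·f = 39960, Σd·f = 4088, Σf = 431.
Normal equations: [[34485, 3593, 393]; [3593, 393, 47]; [393, 47, 7]]·[c₂, c₁, c₀]ᵀ = [39960, 4088, 431]ᵀ.
Row-reducing yields c₂ = 283181/178738, c₁ = -733539/178738, c₀ = 15877/89369.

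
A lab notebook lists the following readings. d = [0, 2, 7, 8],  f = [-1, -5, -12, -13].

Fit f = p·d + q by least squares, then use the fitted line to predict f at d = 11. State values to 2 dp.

f̂ = -17.74

Normal-equation sums: Σd·d = 117, Σd = 17, Σ1 = 4.
Moment sums: Σd·f = -198, Σf = -31.
XᵀX·[p, q]ᵀ = Xᵀf becomes [[117, 17]; [17, 4]]·[p, q]ᵀ = [-198, -31]ᵀ.
Eliminating q: 4·(row 1) − 17·(row 2) gives 179·p = 4·(-198) − 17·(-31) = -265, so p = -265/179.
Then q = ((-31) − 17·(-265/179))/4 = -261/179.
At d = 11: f̂ = (-265/179)·(11) + (-261/179)·(1) = -3176/179.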